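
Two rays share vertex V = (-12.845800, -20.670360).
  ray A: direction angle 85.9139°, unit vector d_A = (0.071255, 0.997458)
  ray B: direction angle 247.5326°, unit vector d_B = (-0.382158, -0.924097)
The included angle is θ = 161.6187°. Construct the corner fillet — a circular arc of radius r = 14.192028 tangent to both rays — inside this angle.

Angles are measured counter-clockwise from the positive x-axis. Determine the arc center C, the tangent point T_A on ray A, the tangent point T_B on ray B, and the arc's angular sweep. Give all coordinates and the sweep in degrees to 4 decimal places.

center=(-26.8381,-17.3687) T_A=(-12.6822,-18.3800) T_B=(-13.7233,-22.7923) sweep=18.3813

bisector direction at 166.7232° = (-0.973272,0.229655)
center distance |VC| = r/sin(θ/2) = 14.192028/sin(80.8093°) = 14.376590
C = V + |VC|·bis = (-26.8381,-17.3687)
T_A = V + ((C−V)·d_A)·d_A = V + 2.2962·d_A = (-12.6822,-18.3800)
T_B = V + ((C−V)·d_B)·d_B = V + 2.2962·d_B = (-13.7233,-22.7923)
sweep = 180° − θ = 18.3813°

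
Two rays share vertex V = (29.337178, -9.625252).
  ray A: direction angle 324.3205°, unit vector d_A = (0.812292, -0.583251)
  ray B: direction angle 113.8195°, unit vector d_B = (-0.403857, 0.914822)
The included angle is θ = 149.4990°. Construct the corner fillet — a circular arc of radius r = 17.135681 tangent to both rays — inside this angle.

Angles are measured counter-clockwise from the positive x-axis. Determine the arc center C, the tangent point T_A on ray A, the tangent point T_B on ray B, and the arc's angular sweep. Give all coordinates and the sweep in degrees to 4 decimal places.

bisector direction at 39.0700° = (0.776377,0.630269)
center distance |VC| = r/sin(θ/2) = 17.135681/sin(74.7495°) = 17.761139
C = V + |VC|·bis = (43.1265,1.5691)
T_A = V + ((C−V)·d_A)·d_A = V + 4.6719·d_A = (33.1321,-12.3501)
T_B = V + ((C−V)·d_B)·d_B = V + 4.6719·d_B = (27.4504,-5.3513)
sweep = 180° − θ = 30.5010°

center=(43.1265,1.5691) T_A=(33.1321,-12.3501) T_B=(27.4504,-5.3513) sweep=30.5010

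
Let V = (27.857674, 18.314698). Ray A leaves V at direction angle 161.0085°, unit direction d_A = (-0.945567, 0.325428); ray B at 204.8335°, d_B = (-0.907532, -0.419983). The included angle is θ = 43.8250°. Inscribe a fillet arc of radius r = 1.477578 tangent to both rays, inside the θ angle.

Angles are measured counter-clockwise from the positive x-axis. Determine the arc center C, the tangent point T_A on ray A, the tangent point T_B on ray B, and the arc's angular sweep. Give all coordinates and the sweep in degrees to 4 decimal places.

center=(23.9035,18.1129) T_A=(24.3843,19.5101) T_B=(24.5241,16.7720) sweep=136.1750

bisector direction at 182.9210° = (-0.998701,-0.050959)
center distance |VC| = r/sin(θ/2) = 1.477578/sin(21.9125°) = 3.959316
C = V + |VC|·bis = (23.9035,18.1129)
T_A = V + ((C−V)·d_A)·d_A = V + 3.6733·d_A = (24.3843,19.5101)
T_B = V + ((C−V)·d_B)·d_B = V + 3.6733·d_B = (24.5241,16.7720)
sweep = 180° − θ = 136.1750°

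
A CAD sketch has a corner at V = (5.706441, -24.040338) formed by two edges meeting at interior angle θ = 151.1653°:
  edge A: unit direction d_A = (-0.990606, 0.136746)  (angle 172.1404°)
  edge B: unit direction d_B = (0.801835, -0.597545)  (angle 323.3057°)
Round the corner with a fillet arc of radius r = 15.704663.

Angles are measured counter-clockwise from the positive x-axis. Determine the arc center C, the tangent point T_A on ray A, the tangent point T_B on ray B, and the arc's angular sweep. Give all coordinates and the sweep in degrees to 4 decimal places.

bisector direction at 247.7231° = (-0.379084,-0.925362)
center distance |VC| = r/sin(θ/2) = 15.704663/sin(75.5827°) = 16.215319
C = V + |VC|·bis = (-0.4405,-39.0454)
T_A = V + ((C−V)·d_A)·d_A = V + 4.0373·d_A = (1.7070,-23.4882)
T_B = V + ((C−V)·d_B)·d_B = V + 4.0373·d_B = (8.9437,-26.4528)
sweep = 180° − θ = 28.8347°

center=(-0.4405,-39.0454) T_A=(1.7070,-23.4882) T_B=(8.9437,-26.4528) sweep=28.8347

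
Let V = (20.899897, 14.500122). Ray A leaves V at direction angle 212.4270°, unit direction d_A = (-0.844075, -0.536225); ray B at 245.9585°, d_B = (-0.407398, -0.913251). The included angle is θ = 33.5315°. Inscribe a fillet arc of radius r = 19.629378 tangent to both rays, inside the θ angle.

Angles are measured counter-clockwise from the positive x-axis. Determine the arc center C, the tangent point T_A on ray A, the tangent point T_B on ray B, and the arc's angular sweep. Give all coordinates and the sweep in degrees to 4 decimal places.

bisector direction at 229.1927° = (-0.653516,-0.756912)
center distance |VC| = r/sin(θ/2) = 19.629378/sin(16.7658°) = 68.048995
C = V + |VC|·bis = (-23.5712,-37.0070)
T_A = V + ((C−V)·d_A)·d_A = V + 65.1564·d_A = (-34.0970,-20.4383)
T_B = V + ((C−V)·d_B)·d_B = V + 65.1564·d_B = (-5.6447,-45.0040)
sweep = 180° − θ = 146.4685°

center=(-23.5712,-37.0070) T_A=(-34.0970,-20.4383) T_B=(-5.6447,-45.0040) sweep=146.4685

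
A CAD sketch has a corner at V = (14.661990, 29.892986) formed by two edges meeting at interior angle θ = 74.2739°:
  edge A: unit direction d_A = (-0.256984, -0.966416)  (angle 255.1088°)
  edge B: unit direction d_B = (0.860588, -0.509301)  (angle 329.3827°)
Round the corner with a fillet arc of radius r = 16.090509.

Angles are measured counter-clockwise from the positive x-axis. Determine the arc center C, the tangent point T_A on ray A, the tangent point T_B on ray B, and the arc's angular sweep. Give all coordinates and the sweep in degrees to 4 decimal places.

center=(24.7520,5.2246) T_A=(9.2019,9.3596) T_B=(32.9469,19.0719) sweep=105.7261

bisector direction at 292.2457° = (0.378580,-0.925569)
center distance |VC| = r/sin(θ/2) = 16.090509/sin(37.1369°) = 26.652173
C = V + |VC|·bis = (24.7520,5.2246)
T_A = V + ((C−V)·d_A)·d_A = V + 21.2470·d_A = (9.2019,9.3596)
T_B = V + ((C−V)·d_B)·d_B = V + 21.2470·d_B = (32.9469,19.0719)
sweep = 180° − θ = 105.7261°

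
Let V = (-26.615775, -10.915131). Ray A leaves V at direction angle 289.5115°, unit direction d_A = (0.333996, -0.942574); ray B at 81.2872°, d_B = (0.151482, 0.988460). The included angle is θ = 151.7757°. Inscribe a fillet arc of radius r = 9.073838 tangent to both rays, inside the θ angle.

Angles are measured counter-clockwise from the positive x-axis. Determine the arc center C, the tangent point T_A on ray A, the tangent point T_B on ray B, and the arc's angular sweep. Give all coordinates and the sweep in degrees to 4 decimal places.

center=(-17.3011,-10.0347) T_A=(-25.8539,-13.0654) T_B=(-26.2702,-8.6602) sweep=28.2243

bisector direction at 5.3994° = (0.995563,0.094097)
center distance |VC| = r/sin(θ/2) = 9.073838/sin(75.8879°) = 9.356205
C = V + |VC|·bis = (-17.3011,-10.0347)
T_A = V + ((C−V)·d_A)·d_A = V + 2.2812·d_A = (-25.8539,-13.0654)
T_B = V + ((C−V)·d_B)·d_B = V + 2.2812·d_B = (-26.2702,-8.6602)
sweep = 180° − θ = 28.2243°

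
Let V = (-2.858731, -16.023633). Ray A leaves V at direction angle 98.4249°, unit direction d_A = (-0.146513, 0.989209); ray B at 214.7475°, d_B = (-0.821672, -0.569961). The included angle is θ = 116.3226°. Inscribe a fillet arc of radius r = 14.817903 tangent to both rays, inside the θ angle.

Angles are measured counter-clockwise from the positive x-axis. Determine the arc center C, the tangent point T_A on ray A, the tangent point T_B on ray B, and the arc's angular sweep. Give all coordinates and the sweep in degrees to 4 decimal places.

center=(-18.8648,-9.0926) T_A=(-4.2068,-6.9216) T_B=(-10.4192,-21.2680) sweep=63.6774

bisector direction at 156.5862° = (-0.917659,0.397369)
center distance |VC| = r/sin(θ/2) = 14.817903/sin(58.1613°) = 17.442337
C = V + |VC|·bis = (-18.8648,-9.0926)
T_A = V + ((C−V)·d_A)·d_A = V + 9.2014·d_A = (-4.2068,-6.9216)
T_B = V + ((C−V)·d_B)·d_B = V + 9.2014·d_B = (-10.4192,-21.2680)
sweep = 180° − θ = 63.6774°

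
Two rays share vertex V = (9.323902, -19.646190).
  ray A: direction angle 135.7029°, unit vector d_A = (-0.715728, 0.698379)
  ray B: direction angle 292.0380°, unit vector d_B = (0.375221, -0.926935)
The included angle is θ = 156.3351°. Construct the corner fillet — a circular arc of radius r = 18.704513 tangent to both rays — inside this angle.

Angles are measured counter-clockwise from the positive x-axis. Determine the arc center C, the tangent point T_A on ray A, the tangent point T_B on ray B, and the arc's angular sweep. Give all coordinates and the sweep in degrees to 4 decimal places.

center=(-6.5436,-30.2968) T_A=(6.5192,-16.9095) T_B=(10.7943,-23.2785) sweep=23.6649

bisector direction at 213.8705° = (-0.830300,-0.557317)
center distance |VC| = r/sin(θ/2) = 18.704513/sin(78.1676°) = 19.110586
C = V + |VC|·bis = (-6.5436,-30.2968)
T_A = V + ((C−V)·d_A)·d_A = V + 3.9186·d_A = (6.5192,-16.9095)
T_B = V + ((C−V)·d_B)·d_B = V + 3.9186·d_B = (10.7943,-23.2785)
sweep = 180° − θ = 23.6649°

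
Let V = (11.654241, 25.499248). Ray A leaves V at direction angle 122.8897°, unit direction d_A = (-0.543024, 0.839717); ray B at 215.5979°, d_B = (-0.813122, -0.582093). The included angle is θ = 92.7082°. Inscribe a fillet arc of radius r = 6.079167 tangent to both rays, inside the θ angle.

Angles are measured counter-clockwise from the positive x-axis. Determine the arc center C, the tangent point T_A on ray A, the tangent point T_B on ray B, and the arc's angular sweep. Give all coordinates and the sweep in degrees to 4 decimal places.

bisector direction at 169.2438° = (-0.982430,0.186630)
center distance |VC| = r/sin(θ/2) = 6.079167/sin(46.3541°) = 8.401059
C = V + |VC|·bis = (3.4008,27.0671)
T_A = V + ((C−V)·d_A)·d_A = V + 5.7984·d_A = (8.5056,30.3683)
T_B = V + ((C−V)·d_B)·d_B = V + 5.7984·d_B = (6.9394,22.1240)
sweep = 180° − θ = 87.2918°

center=(3.4008,27.0671) T_A=(8.5056,30.3683) T_B=(6.9394,22.1240) sweep=87.2918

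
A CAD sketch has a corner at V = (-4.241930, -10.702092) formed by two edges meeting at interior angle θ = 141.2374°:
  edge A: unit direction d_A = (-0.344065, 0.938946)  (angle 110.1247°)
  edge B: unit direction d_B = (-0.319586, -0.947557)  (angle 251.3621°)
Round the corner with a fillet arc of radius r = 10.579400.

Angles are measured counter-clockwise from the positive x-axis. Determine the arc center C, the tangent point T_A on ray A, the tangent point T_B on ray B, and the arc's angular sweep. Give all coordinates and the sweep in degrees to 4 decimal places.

center=(-15.4559,-10.8476) T_A=(-5.5224,-7.2076) T_B=(-5.4313,-14.2286) sweep=38.7626

bisector direction at 180.7434° = (-0.999916,-0.012974)
center distance |VC| = r/sin(θ/2) = 10.579400/sin(70.6187°) = 11.214939
C = V + |VC|·bis = (-15.4559,-10.8476)
T_A = V + ((C−V)·d_A)·d_A = V + 3.7217·d_A = (-5.5224,-7.2076)
T_B = V + ((C−V)·d_B)·d_B = V + 3.7217·d_B = (-5.4313,-14.2286)
sweep = 180° − θ = 38.7626°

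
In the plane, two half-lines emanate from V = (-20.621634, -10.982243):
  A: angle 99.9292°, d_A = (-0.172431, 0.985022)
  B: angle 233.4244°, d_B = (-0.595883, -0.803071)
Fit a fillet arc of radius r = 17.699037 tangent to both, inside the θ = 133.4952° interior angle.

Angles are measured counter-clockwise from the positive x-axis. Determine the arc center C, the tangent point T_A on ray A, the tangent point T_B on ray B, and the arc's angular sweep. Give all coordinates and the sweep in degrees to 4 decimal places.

center=(-39.3669,-6.5430) T_A=(-21.9330,-3.4912) T_B=(-25.1533,-17.0896) sweep=46.5048

bisector direction at 166.6768° = (-0.973086,0.230444)
center distance |VC| = r/sin(θ/2) = 17.699037/sin(66.7476°) = 19.263741
C = V + |VC|·bis = (-39.3669,-6.5430)
T_A = V + ((C−V)·d_A)·d_A = V + 7.6050·d_A = (-21.9330,-3.4912)
T_B = V + ((C−V)·d_B)·d_B = V + 7.6050·d_B = (-25.1533,-17.0896)
sweep = 180° − θ = 46.5048°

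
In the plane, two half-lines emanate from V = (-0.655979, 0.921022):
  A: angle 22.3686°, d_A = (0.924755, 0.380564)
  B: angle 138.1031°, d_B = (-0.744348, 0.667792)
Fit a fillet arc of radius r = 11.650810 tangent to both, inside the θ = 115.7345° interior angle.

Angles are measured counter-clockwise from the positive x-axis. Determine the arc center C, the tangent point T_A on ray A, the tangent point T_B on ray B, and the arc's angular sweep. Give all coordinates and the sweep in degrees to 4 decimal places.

center=(1.6773,14.4801) T_A=(6.1112,3.7059) T_B=(-6.1030,5.8078) sweep=64.2655

bisector direction at 80.2358° = (0.169593,0.985514)
center distance |VC| = r/sin(θ/2) = 11.650810/sin(57.8672°) = 13.758339
C = V + |VC|·bis = (1.6773,14.4801)
T_A = V + ((C−V)·d_A)·d_A = V + 7.3178·d_A = (6.1112,3.7059)
T_B = V + ((C−V)·d_B)·d_B = V + 7.3178·d_B = (-6.1030,5.8078)
sweep = 180° − θ = 64.2655°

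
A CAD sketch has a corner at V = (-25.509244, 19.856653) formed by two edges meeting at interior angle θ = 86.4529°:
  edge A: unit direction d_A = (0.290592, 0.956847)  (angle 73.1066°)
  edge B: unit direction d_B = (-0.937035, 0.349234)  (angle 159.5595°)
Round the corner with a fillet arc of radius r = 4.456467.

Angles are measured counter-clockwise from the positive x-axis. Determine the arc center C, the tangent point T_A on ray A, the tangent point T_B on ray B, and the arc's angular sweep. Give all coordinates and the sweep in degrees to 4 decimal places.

center=(-28.3956,25.6883) T_A=(-24.1315,24.3933) T_B=(-29.9520,21.5125) sweep=93.5471

bisector direction at 116.3330° = (-0.443588,0.896231)
center distance |VC| = r/sin(θ/2) = 4.456467/sin(43.2264°) = 6.506897
C = V + |VC|·bis = (-28.3956,25.6883)
T_A = V + ((C−V)·d_A)·d_A = V + 4.7413·d_A = (-24.1315,24.3933)
T_B = V + ((C−V)·d_B)·d_B = V + 4.7413·d_B = (-29.9520,21.5125)
sweep = 180° − θ = 93.5471°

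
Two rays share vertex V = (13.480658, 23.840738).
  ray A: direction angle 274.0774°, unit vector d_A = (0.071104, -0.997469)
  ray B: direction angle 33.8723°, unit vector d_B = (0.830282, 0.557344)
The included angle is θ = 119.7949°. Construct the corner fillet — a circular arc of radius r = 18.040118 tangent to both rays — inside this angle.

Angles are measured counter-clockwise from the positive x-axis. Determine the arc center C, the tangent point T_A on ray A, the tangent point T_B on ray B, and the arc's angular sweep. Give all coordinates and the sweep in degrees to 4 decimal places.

bisector direction at 333.9749° = (0.898602,-0.438766)
center distance |VC| = r/sin(θ/2) = 18.040118/sin(59.8974°) = 20.852516
C = V + |VC|·bis = (32.2188,14.6914)
T_A = V + ((C−V)·d_A)·d_A = V + 10.4586·d_A = (14.2243,13.4086)
T_B = V + ((C−V)·d_B)·d_B = V + 10.4586·d_B = (22.1642,29.6698)
sweep = 180° − θ = 60.2051°

center=(32.2188,14.6914) T_A=(14.2243,13.4086) T_B=(22.1642,29.6698) sweep=60.2051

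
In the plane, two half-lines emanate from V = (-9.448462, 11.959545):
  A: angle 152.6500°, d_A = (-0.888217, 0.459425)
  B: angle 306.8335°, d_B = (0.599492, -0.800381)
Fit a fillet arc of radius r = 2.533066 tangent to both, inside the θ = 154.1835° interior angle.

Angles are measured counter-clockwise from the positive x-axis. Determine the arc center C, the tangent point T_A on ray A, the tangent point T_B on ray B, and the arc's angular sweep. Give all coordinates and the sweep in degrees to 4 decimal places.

bisector direction at 229.7417° = (-0.646234,-0.763139)
center distance |VC| = r/sin(θ/2) = 2.533066/sin(77.0918°) = 2.598739
C = V + |VC|·bis = (-11.1279,9.9763)
T_A = V + ((C−V)·d_A)·d_A = V + 0.5805·d_A = (-9.9641,12.2263)
T_B = V + ((C−V)·d_B)·d_B = V + 0.5805·d_B = (-9.1004,11.4949)
sweep = 180° − θ = 25.8165°

center=(-11.1279,9.9763) T_A=(-9.9641,12.2263) T_B=(-9.1004,11.4949) sweep=25.8165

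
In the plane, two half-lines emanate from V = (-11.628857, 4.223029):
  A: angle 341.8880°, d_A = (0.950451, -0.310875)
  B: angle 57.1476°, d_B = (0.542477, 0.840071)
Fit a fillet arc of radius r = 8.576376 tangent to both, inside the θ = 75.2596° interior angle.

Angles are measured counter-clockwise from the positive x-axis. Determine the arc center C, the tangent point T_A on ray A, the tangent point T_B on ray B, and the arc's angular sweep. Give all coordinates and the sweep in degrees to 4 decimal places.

bisector direction at 19.5178° = (0.942538,0.334100)
center distance |VC| = r/sin(θ/2) = 8.576376/sin(37.6298°) = 14.046803
C = V + |VC|·bis = (1.6108,8.9161)
T_A = V + ((C−V)·d_A)·d_A = V + 11.1247·d_A = (-1.0554,0.7646)
T_B = V + ((C−V)·d_B)·d_B = V + 11.1247·d_B = (-5.5940,13.5685)
sweep = 180° − θ = 104.7404°

center=(1.6108,8.9161) T_A=(-1.0554,0.7646) T_B=(-5.5940,13.5685) sweep=104.7404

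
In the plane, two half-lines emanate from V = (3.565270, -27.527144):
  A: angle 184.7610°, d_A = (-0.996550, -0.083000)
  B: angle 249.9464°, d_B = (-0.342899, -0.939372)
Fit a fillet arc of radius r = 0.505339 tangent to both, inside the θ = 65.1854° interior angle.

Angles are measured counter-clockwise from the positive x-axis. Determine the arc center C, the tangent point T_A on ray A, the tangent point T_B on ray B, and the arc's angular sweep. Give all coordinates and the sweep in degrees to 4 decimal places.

bisector direction at 217.3537° = (-0.794905,-0.606734)
center distance |VC| = r/sin(θ/2) = 0.505339/sin(32.5927°) = 0.938135
C = V + |VC|·bis = (2.8195,-28.0963)
T_A = V + ((C−V)·d_A)·d_A = V + 0.7904·d_A = (2.7776,-27.5927)
T_B = V + ((C−V)·d_B)·d_B = V + 0.7904·d_B = (3.2942,-28.2696)
sweep = 180° − θ = 114.8146°

center=(2.8195,-28.0963) T_A=(2.7776,-27.5927) T_B=(3.2942,-28.2696) sweep=114.8146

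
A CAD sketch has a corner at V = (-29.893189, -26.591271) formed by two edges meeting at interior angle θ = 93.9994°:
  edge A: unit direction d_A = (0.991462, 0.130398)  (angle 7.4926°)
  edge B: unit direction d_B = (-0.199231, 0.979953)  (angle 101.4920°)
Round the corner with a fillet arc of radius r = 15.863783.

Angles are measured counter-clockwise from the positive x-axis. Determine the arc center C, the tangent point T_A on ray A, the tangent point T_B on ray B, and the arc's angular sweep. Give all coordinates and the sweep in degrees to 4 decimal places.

bisector direction at 54.4923° = (0.580812,0.814037)
center distance |VC| = r/sin(θ/2) = 15.863783/sin(46.9997°) = 21.691092
C = V + |VC|·bis = (-17.2947,-8.9339)
T_A = V + ((C−V)·d_A)·d_A = V + 14.7934·d_A = (-15.2261,-24.6622)
T_B = V + ((C−V)·d_B)·d_B = V + 14.7934·d_B = (-32.8405,-12.0945)
sweep = 180° − θ = 86.0006°

center=(-17.2947,-8.9339) T_A=(-15.2261,-24.6622) T_B=(-32.8405,-12.0945) sweep=86.0006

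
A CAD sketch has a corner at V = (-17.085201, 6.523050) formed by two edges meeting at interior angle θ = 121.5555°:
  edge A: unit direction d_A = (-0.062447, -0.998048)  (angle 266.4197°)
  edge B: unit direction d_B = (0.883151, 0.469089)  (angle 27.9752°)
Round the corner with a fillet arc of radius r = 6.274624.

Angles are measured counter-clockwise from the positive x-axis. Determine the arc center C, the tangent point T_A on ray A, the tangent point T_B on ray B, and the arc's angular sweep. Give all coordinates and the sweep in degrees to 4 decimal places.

center=(-11.0420,2.6281) T_A=(-17.3044,3.0199) T_B=(-13.9854,8.1695) sweep=58.4445

bisector direction at 327.1975° = (0.840542,-0.541746)
center distance |VC| = r/sin(θ/2) = 6.274624/sin(60.7777°) = 7.189630
C = V + |VC|·bis = (-11.0420,2.6281)
T_A = V + ((C−V)·d_A)·d_A = V + 3.5100·d_A = (-17.3044,3.0199)
T_B = V + ((C−V)·d_B)·d_B = V + 3.5100·d_B = (-13.9854,8.1695)
sweep = 180° − θ = 58.4445°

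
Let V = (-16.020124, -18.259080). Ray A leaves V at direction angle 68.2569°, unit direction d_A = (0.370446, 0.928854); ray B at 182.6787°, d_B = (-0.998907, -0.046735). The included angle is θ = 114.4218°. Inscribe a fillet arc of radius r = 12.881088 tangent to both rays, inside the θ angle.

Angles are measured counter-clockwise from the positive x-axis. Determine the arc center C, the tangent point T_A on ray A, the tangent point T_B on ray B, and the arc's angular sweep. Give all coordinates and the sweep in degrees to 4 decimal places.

bisector direction at 125.4678° = (-0.580245,0.814442)
center distance |VC| = r/sin(θ/2) = 12.881088/sin(57.2109°) = 15.322414
C = V + |VC|·bis = (-24.9109,-5.7799)
T_A = V + ((C−V)·d_A)·d_A = V + 8.2978·d_A = (-12.9462,-10.5516)
T_B = V + ((C−V)·d_B)·d_B = V + 8.2978·d_B = (-24.3089,-18.6469)
sweep = 180° − θ = 65.5782°

center=(-24.9109,-5.7799) T_A=(-12.9462,-10.5516) T_B=(-24.3089,-18.6469) sweep=65.5782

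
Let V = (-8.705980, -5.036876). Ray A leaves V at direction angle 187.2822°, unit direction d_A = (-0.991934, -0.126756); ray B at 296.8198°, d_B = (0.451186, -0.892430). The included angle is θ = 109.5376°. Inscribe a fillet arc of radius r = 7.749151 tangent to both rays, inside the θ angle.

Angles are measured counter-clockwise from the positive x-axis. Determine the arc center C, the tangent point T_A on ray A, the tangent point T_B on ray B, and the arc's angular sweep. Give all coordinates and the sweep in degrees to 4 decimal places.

bisector direction at 242.0510° = (-0.468685,-0.883365)
center distance |VC| = r/sin(θ/2) = 7.749151/sin(54.7688°) = 9.486849
C = V + |VC|·bis = (-13.1523,-13.4172)
T_A = V + ((C−V)·d_A)·d_A = V + 5.4727·d_A = (-14.1346,-5.7306)
T_B = V + ((C−V)·d_B)·d_B = V + 5.4727·d_B = (-6.2368,-9.9209)
sweep = 180° − θ = 70.4624°

center=(-13.1523,-13.4172) T_A=(-14.1346,-5.7306) T_B=(-6.2368,-9.9209) sweep=70.4624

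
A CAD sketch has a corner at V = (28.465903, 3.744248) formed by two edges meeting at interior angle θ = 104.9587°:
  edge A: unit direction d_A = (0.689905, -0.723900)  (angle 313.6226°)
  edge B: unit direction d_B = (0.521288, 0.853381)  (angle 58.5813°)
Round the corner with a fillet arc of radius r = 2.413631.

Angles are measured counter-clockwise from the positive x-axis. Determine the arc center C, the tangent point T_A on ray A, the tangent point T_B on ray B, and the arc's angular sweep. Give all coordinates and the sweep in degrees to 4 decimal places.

bisector direction at 6.1019° = (0.994334,0.106298)
center distance |VC| = r/sin(θ/2) = 2.413631/sin(52.4793°) = 3.043157
C = V + |VC|·bis = (31.4918,4.0677)
T_A = V + ((C−V)·d_A)·d_A = V + 1.8534·d_A = (29.7446,2.4026)
T_B = V + ((C−V)·d_B)·d_B = V + 1.8534·d_B = (29.4321,5.3259)
sweep = 180° − θ = 75.0413°

center=(31.4918,4.0677) T_A=(29.7446,2.4026) T_B=(29.4321,5.3259) sweep=75.0413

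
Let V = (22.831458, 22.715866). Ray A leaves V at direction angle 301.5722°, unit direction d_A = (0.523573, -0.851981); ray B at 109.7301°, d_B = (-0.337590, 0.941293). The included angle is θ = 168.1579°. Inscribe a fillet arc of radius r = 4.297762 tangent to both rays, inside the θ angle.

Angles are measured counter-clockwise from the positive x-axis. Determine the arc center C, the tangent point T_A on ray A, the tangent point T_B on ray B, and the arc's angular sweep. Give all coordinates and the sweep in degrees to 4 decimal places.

bisector direction at 25.6511° = (0.901446,0.432891)
center distance |VC| = r/sin(θ/2) = 4.297762/sin(84.0790°) = 4.320814
C = V + |VC|·bis = (26.7264,24.5863)
T_A = V + ((C−V)·d_A)·d_A = V + 0.4457·d_A = (23.0648,22.3361)
T_B = V + ((C−V)·d_B)·d_B = V + 0.4457·d_B = (22.6810,23.1354)
sweep = 180° − θ = 11.8421°

center=(26.7264,24.5863) T_A=(23.0648,22.3361) T_B=(22.6810,23.1354) sweep=11.8421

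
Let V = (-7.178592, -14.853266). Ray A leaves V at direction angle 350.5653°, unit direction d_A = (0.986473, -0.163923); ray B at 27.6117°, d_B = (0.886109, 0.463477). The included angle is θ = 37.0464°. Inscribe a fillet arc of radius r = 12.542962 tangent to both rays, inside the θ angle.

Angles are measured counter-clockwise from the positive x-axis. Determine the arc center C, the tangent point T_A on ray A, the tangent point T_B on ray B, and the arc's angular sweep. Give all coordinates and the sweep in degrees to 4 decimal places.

center=(31.8077,-8.6167) T_A=(29.7516,-20.9900) T_B=(25.9943,2.4977) sweep=142.9536

bisector direction at 9.0885° = (0.987446,0.157960)
center distance |VC| = r/sin(θ/2) = 12.542962/sin(18.5232°) = 39.481936
C = V + |VC|·bis = (31.8077,-8.6167)
T_A = V + ((C−V)·d_A)·d_A = V + 37.4366·d_A = (29.7516,-20.9900)
T_B = V + ((C−V)·d_B)·d_B = V + 37.4366·d_B = (25.9943,2.4977)
sweep = 180° − θ = 142.9536°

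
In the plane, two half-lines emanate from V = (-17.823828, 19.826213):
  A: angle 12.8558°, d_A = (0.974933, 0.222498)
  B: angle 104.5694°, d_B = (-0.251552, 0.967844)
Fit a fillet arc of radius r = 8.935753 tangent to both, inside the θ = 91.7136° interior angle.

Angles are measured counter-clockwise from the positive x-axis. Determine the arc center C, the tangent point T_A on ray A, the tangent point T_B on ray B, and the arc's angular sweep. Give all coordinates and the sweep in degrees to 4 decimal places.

center=(-11.3570,30.4676) T_A=(-9.3688,21.7558) T_B=(-20.0054,28.2198) sweep=88.2864

bisector direction at 58.7126° = (0.519331,0.854573)
center distance |VC| = r/sin(θ/2) = 8.935753/sin(45.8568°) = 12.452252
C = V + |VC|·bis = (-11.3570,30.4676)
T_A = V + ((C−V)·d_A)·d_A = V + 8.6724·d_A = (-9.3688,21.7558)
T_B = V + ((C−V)·d_B)·d_B = V + 8.6724·d_B = (-20.0054,28.2198)
sweep = 180° − θ = 88.2864°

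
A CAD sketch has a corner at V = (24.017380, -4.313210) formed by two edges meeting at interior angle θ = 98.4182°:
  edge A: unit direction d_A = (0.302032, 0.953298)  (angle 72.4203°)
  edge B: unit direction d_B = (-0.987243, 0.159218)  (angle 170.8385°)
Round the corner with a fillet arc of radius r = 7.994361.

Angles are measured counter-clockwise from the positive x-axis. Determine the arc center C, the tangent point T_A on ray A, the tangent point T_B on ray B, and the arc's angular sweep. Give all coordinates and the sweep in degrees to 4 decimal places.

center=(18.4799,4.6775) T_A=(26.1009,2.2630) T_B=(17.2070,-3.2149) sweep=81.5818

bisector direction at 121.6294° = (-0.524423,0.851458)
center distance |VC| = r/sin(θ/2) = 7.994361/sin(49.2091°) = 10.559204
C = V + |VC|·bis = (18.4799,4.6775)
T_A = V + ((C−V)·d_A)·d_A = V + 6.8983·d_A = (26.1009,2.2630)
T_B = V + ((C−V)·d_B)·d_B = V + 6.8983·d_B = (17.2070,-3.2149)
sweep = 180° − θ = 81.5818°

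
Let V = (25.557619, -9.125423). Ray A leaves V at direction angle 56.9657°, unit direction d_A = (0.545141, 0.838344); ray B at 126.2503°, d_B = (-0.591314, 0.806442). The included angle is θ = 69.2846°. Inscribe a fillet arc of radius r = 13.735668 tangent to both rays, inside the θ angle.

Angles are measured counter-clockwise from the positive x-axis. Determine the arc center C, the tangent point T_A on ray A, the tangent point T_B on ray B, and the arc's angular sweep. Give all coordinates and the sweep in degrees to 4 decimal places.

center=(24.8796,15.0284) T_A=(36.3948,7.5405) T_B=(13.8026,6.9063) sweep=110.7154

bisector direction at 91.6080° = (-0.028061,0.999606)
center distance |VC| = r/sin(θ/2) = 13.735668/sin(34.6423°) = 24.163316
C = V + |VC|·bis = (24.8796,15.0284)
T_A = V + ((C−V)·d_A)·d_A = V + 19.8796·d_A = (36.3948,7.5405)
T_B = V + ((C−V)·d_B)·d_B = V + 19.8796·d_B = (13.8026,6.9063)
sweep = 180° − θ = 110.7154°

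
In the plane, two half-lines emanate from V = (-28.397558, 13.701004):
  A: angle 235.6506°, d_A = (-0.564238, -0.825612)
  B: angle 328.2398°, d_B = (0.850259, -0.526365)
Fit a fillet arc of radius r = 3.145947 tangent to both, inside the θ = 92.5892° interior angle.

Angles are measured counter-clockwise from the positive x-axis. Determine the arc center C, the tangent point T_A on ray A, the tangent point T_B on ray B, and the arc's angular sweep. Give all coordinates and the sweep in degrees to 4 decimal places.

center=(-27.4968,9.4434) T_A=(-30.0942,11.2185) T_B=(-25.8409,12.1183) sweep=87.4108

bisector direction at 281.9452° = (0.206976,-0.978346)
center distance |VC| = r/sin(θ/2) = 3.145947/sin(46.2946°) = 4.351830
C = V + |VC|·bis = (-27.4968,9.4434)
T_A = V + ((C−V)·d_A)·d_A = V + 3.0069·d_A = (-30.0942,11.2185)
T_B = V + ((C−V)·d_B)·d_B = V + 3.0069·d_B = (-25.8409,12.1183)
sweep = 180° − θ = 87.4108°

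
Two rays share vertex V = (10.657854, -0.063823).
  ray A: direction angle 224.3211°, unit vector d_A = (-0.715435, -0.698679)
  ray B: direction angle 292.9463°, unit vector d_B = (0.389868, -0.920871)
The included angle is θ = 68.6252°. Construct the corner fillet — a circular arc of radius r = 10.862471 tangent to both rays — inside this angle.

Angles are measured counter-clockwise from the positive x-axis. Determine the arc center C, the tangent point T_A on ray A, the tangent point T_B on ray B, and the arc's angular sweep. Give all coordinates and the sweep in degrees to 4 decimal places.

center=(6.8602,-18.9556) T_A=(-0.7292,-11.1842) T_B=(16.8631,-14.7206) sweep=111.3748

bisector direction at 258.6337° = (-0.197081,-0.980387)
center distance |VC| = r/sin(θ/2) = 10.862471/sin(34.3126°) = 19.269687
C = V + |VC|·bis = (6.8602,-18.9556)
T_A = V + ((C−V)·d_A)·d_A = V + 15.9163·d_A = (-0.7292,-11.1842)
T_B = V + ((C−V)·d_B)·d_B = V + 15.9163·d_B = (16.8631,-14.7206)
sweep = 180° − θ = 111.3748°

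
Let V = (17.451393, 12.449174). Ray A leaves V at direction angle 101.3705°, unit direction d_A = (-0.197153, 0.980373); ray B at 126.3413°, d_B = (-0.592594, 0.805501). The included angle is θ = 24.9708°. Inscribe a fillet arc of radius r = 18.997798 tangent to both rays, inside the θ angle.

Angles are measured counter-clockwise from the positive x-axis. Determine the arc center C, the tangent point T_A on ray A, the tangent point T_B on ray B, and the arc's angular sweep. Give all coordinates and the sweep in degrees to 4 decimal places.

center=(-18.0886,92.8167) T_A=(0.5363,96.5622) T_B=(-33.3914,81.5588) sweep=155.0292

bisector direction at 113.8559° = (-0.404438,0.914566)
center distance |VC| = r/sin(θ/2) = 18.997798/sin(12.4854°) = 87.875134
C = V + |VC|·bis = (-18.0886,92.8167)
T_A = V + ((C−V)·d_A)·d_A = V + 85.7970·d_A = (0.5363,96.5622)
T_B = V + ((C−V)·d_B)·d_B = V + 85.7970·d_B = (-33.3914,81.5588)
sweep = 180° − θ = 155.0292°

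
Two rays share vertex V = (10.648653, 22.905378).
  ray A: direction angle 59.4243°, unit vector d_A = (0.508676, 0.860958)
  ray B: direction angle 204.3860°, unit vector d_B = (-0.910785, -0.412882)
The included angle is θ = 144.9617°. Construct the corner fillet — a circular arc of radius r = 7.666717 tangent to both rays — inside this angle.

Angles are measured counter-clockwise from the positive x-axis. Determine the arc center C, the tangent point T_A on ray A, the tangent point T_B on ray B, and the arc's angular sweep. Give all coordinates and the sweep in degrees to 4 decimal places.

center=(5.2790,28.8889) T_A=(11.8797,24.9890) T_B=(8.4444,21.9062) sweep=35.0383

bisector direction at 131.9051° = (-0.667899,0.744252)
center distance |VC| = r/sin(θ/2) = 7.666717/sin(72.4809°) = 8.039624
C = V + |VC|·bis = (5.2790,28.8889)
T_A = V + ((C−V)·d_A)·d_A = V + 2.4201·d_A = (11.8797,24.9890)
T_B = V + ((C−V)·d_B)·d_B = V + 2.4201·d_B = (8.4444,21.9062)
sweep = 180° − θ = 35.0383°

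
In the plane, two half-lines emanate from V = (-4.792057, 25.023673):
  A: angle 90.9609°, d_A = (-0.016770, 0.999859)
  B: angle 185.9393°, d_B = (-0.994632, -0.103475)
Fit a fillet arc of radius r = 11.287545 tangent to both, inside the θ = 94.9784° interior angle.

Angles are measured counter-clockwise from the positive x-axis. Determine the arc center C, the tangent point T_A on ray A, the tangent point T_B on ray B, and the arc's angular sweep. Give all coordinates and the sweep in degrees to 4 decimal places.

bisector direction at 138.4501° = (-0.748378,0.663272)
center distance |VC| = r/sin(θ/2) = 11.287545/sin(47.4892°) = 15.312413
C = V + |VC|·bis = (-16.2515,35.1800)
T_A = V + ((C−V)·d_A)·d_A = V + 10.3470·d_A = (-4.9656,35.3693)
T_B = V + ((C−V)·d_B)·d_B = V + 10.3470·d_B = (-15.0836,23.9530)
sweep = 180° − θ = 85.0216°

center=(-16.2515,35.1800) T_A=(-4.9656,35.3693) T_B=(-15.0836,23.9530) sweep=85.0216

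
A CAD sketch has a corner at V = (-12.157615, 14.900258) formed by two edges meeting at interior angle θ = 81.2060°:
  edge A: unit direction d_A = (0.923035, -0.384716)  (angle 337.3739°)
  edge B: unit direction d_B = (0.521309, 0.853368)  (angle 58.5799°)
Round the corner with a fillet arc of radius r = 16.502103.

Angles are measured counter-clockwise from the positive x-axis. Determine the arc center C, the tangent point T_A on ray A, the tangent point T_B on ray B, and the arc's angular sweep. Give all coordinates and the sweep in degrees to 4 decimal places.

center=(11.9606,22.7260) T_A=(5.6120,7.4940) T_B=(-2.1217,31.3287) sweep=98.7940

bisector direction at 17.9769° = (0.951181,0.308634)
center distance |VC| = r/sin(θ/2) = 16.502103/sin(40.6030°) = 25.356098
C = V + |VC|·bis = (11.9606,22.7260)
T_A = V + ((C−V)·d_A)·d_A = V + 19.2513·d_A = (5.6120,7.4940)
T_B = V + ((C−V)·d_B)·d_B = V + 19.2513·d_B = (-2.1217,31.3287)
sweep = 180° − θ = 98.7940°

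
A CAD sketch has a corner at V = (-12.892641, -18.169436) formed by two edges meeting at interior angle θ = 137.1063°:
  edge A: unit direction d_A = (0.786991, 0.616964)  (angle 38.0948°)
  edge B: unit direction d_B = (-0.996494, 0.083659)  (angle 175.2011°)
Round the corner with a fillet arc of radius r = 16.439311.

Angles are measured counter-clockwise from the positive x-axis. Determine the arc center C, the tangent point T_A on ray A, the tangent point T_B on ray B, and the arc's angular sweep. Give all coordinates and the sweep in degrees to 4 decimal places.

bisector direction at 106.6479° = (-0.286490,0.958083)
center distance |VC| = r/sin(θ/2) = 16.439311/sin(68.5532°) = 17.662299
C = V + |VC|·bis = (-17.9527,-1.2475)
T_A = V + ((C−V)·d_A)·d_A = V + 6.4580·d_A = (-7.8102,-14.1851)
T_B = V + ((C−V)·d_B)·d_B = V + 6.4580·d_B = (-19.3280,-17.6292)
sweep = 180° − θ = 42.8937°

center=(-17.9527,-1.2475) T_A=(-7.8102,-14.1851) T_B=(-19.3280,-17.6292) sweep=42.8937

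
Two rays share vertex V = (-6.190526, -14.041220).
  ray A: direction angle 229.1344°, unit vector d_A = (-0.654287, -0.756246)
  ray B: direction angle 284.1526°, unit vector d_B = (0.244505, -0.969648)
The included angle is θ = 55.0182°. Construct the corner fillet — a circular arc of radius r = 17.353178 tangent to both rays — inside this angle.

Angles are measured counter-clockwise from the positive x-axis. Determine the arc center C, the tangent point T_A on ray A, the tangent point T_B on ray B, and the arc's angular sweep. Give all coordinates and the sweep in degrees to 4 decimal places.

center=(-14.8695,-50.5950) T_A=(-27.9928,-39.2410) T_B=(1.9569,-46.3520) sweep=124.9818

bisector direction at 256.6435° = (-0.231009,-0.972952)
center distance |VC| = r/sin(θ/2) = 17.353178/sin(27.5091°) = 37.569978
C = V + |VC|·bis = (-14.8695,-50.5950)
T_A = V + ((C−V)·d_A)·d_A = V + 33.3222·d_A = (-27.9928,-39.2410)
T_B = V + ((C−V)·d_B)·d_B = V + 33.3222·d_B = (1.9569,-46.3520)
sweep = 180° − θ = 124.9818°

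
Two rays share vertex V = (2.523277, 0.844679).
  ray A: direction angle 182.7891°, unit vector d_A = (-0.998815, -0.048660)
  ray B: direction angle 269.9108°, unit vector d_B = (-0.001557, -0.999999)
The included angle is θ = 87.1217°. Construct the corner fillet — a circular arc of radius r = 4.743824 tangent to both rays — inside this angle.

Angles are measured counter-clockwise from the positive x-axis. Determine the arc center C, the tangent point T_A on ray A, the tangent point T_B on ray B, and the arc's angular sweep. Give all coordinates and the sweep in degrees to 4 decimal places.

bisector direction at 226.3499° = (-0.690252,-0.723569)
center distance |VC| = r/sin(θ/2) = 4.743824/sin(43.5609°) = 6.883841
C = V + |VC|·bis = (-2.2283,-4.1363)
T_A = V + ((C−V)·d_A)·d_A = V + 4.9883·d_A = (-2.4591,0.6019)
T_B = V + ((C−V)·d_B)·d_B = V + 4.9883·d_B = (2.5155,-4.1436)
sweep = 180° − θ = 92.8783°

center=(-2.2283,-4.1363) T_A=(-2.4591,0.6019) T_B=(2.5155,-4.1436) sweep=92.8783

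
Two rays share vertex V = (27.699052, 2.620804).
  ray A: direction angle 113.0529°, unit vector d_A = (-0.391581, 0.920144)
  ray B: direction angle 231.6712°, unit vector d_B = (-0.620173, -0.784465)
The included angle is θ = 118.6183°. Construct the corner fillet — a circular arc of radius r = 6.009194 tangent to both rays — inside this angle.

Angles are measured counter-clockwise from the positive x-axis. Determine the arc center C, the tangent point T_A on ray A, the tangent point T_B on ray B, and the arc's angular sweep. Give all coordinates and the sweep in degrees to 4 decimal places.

center=(20.7731,3.5496) T_A=(26.3024,5.9027) T_B=(25.4871,-0.1771) sweep=61.3817

bisector direction at 172.3620° = (-0.991128,0.132913)
center distance |VC| = r/sin(θ/2) = 6.009194/sin(59.3092°) = 6.987973
C = V + |VC|·bis = (20.7731,3.5496)
T_A = V + ((C−V)·d_A)·d_A = V + 3.5667·d_A = (26.3024,5.9027)
T_B = V + ((C−V)·d_B)·d_B = V + 3.5667·d_B = (25.4871,-0.1771)
sweep = 180° − θ = 61.3817°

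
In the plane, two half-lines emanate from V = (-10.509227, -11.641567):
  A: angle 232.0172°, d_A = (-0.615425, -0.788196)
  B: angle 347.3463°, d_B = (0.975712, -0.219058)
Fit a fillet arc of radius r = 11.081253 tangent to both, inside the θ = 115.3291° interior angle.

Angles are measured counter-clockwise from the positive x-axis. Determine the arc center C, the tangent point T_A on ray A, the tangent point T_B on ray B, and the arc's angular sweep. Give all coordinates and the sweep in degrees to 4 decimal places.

center=(-6.0922,-23.9903) T_A=(-14.8264,-17.1707) T_B=(-3.6647,-13.1782) sweep=64.6709

bisector direction at 289.6818° = (0.336795,-0.941578)
center distance |VC| = r/sin(θ/2) = 11.081253/sin(57.6645°) = 13.114979
C = V + |VC|·bis = (-6.0922,-23.9903)
T_A = V + ((C−V)·d_A)·d_A = V + 7.0149·d_A = (-14.8264,-17.1707)
T_B = V + ((C−V)·d_B)·d_B = V + 7.0149·d_B = (-3.6647,-13.1782)
sweep = 180° − θ = 64.6709°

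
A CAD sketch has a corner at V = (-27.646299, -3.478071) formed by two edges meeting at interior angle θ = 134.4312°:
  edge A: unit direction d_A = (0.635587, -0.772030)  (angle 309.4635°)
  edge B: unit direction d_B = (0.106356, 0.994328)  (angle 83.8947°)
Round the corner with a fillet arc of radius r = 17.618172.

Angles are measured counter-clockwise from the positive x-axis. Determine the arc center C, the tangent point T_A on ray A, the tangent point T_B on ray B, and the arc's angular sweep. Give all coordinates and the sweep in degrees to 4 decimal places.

bisector direction at 16.6791° = (0.957927,0.287011)
center distance |VC| = r/sin(θ/2) = 17.618172/sin(67.2156°) = 19.109297
C = V + |VC|·bis = (-9.3410,2.0065)
T_A = V + ((C−V)·d_A)·d_A = V + 7.4004·d_A = (-22.9427,-9.1914)
T_B = V + ((C−V)·d_B)·d_B = V + 7.4004·d_B = (-26.8592,3.8803)
sweep = 180° − θ = 45.5688°

center=(-9.3410,2.0065) T_A=(-22.9427,-9.1914) T_B=(-26.8592,3.8803) sweep=45.5688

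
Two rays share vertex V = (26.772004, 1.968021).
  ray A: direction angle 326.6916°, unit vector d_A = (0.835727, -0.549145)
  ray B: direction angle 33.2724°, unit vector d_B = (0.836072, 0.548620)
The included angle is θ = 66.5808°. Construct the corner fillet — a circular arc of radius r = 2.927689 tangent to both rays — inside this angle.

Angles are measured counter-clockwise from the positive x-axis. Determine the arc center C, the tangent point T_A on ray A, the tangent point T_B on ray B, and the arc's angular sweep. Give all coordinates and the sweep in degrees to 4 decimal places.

bisector direction at 359.9820° = (1.000000,-0.000314)
center distance |VC| = r/sin(θ/2) = 2.927689/sin(33.2904°) = 5.333906
C = V + |VC|·bis = (32.1059,1.9663)
T_A = V + ((C−V)·d_A)·d_A = V + 4.4586·d_A = (30.4982,-0.4804)
T_B = V + ((C−V)·d_B)·d_B = V + 4.4586·d_B = (30.4997,4.4141)
sweep = 180° − θ = 113.4192°

center=(32.1059,1.9663) T_A=(30.4982,-0.4804) T_B=(30.4997,4.4141) sweep=113.4192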